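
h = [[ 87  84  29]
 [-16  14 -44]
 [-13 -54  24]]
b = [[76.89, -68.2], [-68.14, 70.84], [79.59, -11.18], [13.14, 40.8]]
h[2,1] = -54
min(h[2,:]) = -54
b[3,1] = 40.8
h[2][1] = -54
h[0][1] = 84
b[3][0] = 13.14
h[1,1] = 14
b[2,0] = 79.59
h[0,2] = 29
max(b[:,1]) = 70.84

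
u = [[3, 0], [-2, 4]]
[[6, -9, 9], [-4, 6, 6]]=u@[[2, -3, 3], [0, 0, 3]]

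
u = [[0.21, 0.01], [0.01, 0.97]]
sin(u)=[[0.21, 0.01], [0.01, 0.82]]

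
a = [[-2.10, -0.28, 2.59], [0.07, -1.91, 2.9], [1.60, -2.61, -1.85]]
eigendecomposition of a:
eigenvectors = [[0.86+0.00j, (-0.56-0.16j), -0.56+0.16j], [0.48+0.00j, (-0.68+0j), -0.68-0.00j], [(-0.15+0j), (-0.07-0.45j), -0.07+0.45j]]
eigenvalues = [(-2.72+0j), (-1.57+1.97j), (-1.57-1.97j)]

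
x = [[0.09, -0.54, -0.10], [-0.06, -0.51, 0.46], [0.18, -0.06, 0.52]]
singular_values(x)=[0.86, 0.56, 0.19]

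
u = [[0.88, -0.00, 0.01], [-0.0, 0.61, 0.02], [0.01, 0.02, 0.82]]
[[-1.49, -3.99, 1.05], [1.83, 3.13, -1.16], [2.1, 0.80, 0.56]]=u@[[-1.72, -4.54, 1.18], [2.92, 5.1, -1.93], [2.51, 0.91, 0.72]]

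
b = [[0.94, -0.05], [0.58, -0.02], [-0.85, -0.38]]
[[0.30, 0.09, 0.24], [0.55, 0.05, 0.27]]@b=[[0.13, -0.11], [0.32, -0.13]]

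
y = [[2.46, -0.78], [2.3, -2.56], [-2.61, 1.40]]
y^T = [[2.46,2.3,-2.61], [-0.78,-2.56,1.4]]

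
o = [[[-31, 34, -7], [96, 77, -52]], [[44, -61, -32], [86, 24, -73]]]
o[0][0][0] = -31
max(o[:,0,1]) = 34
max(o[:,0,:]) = 44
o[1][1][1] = 24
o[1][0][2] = -32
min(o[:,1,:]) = -73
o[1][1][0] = 86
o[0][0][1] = 34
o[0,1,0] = 96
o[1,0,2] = -32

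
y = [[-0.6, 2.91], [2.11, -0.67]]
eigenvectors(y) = [[0.77, -0.76], [0.64, 0.65]]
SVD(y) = [[0.87,-0.49], [-0.49,-0.87]] @ diag([3.260727189736329, 1.7597608343505726]) @ [[-0.48, 0.88], [-0.88, -0.48]]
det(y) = -5.74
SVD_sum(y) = [[-1.36, 2.5], [0.76, -1.40]] + [[0.76, 0.41], [1.35, 0.73]]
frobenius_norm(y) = 3.71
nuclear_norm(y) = 5.02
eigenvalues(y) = [1.84, -3.11]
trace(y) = -1.27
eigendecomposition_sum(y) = [[0.93, 1.08], [0.78, 0.91]] + [[-1.53, 1.83], [1.33, -1.58]]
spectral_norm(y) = 3.26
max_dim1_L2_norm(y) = 2.97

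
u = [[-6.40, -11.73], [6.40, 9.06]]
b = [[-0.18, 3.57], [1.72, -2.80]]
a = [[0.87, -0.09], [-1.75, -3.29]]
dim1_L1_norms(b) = [3.75, 4.52]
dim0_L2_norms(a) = [1.95, 3.29]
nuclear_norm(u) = 18.32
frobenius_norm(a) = 3.83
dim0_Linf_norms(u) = [6.4, 11.73]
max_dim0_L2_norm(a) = 3.29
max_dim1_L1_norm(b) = 4.52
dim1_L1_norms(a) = [0.96, 5.04]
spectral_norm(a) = 3.74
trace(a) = -2.42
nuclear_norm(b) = 5.90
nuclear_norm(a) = 4.55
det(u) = 17.09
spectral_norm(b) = 4.71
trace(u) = 2.66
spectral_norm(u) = 17.34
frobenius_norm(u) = 17.37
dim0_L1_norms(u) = [12.8, 20.79]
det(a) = -3.02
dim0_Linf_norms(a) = [1.75, 3.29]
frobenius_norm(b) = 4.86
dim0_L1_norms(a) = [2.62, 3.38]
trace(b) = -2.98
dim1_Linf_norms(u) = [11.73, 9.06]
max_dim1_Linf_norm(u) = 11.73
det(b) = -5.64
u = b @ a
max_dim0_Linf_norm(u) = 11.73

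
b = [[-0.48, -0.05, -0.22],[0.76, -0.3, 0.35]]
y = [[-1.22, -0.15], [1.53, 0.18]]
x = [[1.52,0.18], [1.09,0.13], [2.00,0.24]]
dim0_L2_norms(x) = [2.74, 0.33]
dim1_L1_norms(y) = [1.37, 1.71]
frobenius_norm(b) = 1.04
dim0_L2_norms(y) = [1.96, 0.23]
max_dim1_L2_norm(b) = 0.89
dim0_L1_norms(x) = [4.61, 0.55]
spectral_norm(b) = 1.02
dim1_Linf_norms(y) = [1.22, 1.53]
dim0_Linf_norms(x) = [2.0, 0.24]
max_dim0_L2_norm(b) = 0.9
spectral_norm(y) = 1.97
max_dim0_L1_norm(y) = 2.75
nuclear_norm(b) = 1.21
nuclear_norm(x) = 2.76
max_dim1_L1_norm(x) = 2.24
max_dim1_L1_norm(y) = 1.71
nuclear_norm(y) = 1.98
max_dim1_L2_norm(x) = 2.01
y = b @ x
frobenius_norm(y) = 1.97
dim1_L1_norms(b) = [0.75, 1.41]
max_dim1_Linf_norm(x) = 2.0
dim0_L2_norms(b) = [0.9, 0.3, 0.41]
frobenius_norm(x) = 2.76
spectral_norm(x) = 2.76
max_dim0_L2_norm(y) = 1.96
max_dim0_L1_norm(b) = 1.24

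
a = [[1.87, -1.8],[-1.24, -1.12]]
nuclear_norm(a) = 4.26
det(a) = -4.33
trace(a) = 0.75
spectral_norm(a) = 2.60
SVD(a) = [[-1.0, 0.08], [0.08, 1.0]] @ diag([2.600001302896412, 1.6639991661467142]) @ [[-0.75,0.66], [-0.66,-0.75]]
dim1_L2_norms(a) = [2.6, 1.67]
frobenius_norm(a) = 3.09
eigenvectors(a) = [[0.95,  0.45], [-0.32,  0.89]]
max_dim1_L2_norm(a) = 2.6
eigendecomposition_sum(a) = [[2.12,  -1.06], [-0.73,  0.36]] + [[-0.25, -0.74], [-0.51, -1.48]]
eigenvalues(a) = [2.49, -1.74]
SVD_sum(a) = [[1.95,  -1.7], [-0.15,  0.13]] + [[-0.08, -0.1], [-1.09, -1.25]]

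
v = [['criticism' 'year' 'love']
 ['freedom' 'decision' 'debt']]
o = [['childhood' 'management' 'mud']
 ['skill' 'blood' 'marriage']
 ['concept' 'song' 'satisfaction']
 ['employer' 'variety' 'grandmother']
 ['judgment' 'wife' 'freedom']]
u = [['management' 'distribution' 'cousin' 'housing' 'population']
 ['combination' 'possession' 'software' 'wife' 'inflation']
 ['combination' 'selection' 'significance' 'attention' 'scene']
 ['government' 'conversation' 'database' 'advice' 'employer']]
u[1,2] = 'software'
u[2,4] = 'scene'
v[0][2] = 'love'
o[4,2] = 'freedom'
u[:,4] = ['population', 'inflation', 'scene', 'employer']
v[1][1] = 'decision'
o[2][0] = 'concept'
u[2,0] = 'combination'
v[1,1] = 'decision'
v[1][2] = 'debt'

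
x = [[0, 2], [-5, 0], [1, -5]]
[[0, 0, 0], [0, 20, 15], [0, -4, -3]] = x@ [[0, -4, -3], [0, 0, 0]]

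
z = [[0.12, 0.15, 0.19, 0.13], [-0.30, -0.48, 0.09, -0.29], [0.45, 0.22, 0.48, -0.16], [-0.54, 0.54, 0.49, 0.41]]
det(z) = -0.039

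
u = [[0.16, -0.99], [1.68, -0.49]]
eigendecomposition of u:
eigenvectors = [[(0.15+0.59j), (0.15-0.59j)],  [0.79+0.00j, (0.79-0j)]]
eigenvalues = [(-0.16+1.25j), (-0.16-1.25j)]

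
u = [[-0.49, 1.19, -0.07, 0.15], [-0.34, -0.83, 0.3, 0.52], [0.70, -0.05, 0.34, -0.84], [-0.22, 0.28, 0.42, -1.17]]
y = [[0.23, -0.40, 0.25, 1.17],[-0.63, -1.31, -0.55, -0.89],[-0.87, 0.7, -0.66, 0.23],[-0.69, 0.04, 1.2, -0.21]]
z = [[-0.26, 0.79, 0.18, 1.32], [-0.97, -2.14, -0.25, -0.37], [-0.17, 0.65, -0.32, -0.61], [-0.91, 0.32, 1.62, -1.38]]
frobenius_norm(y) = 2.92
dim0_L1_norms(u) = [1.75, 2.35, 1.13, 2.68]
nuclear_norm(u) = 4.26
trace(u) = -2.15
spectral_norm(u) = 1.71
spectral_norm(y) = 1.88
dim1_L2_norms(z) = [1.57, 2.39, 0.96, 2.34]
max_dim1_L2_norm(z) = 2.39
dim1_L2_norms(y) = [1.28, 1.79, 1.32, 1.4]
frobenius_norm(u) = 2.42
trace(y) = -1.95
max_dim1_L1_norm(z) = 4.23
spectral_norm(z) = 2.65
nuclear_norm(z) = 6.92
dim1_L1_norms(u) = [1.9, 1.99, 1.93, 2.09]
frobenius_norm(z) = 3.82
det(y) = 3.75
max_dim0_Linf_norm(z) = 2.14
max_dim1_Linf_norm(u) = 1.19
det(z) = 5.17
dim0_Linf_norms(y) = [0.87, 1.31, 1.2, 1.17]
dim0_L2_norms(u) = [0.95, 1.48, 0.62, 1.54]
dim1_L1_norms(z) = [2.55, 3.73, 1.75, 4.23]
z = u + y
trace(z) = -4.10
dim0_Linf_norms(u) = [0.7, 1.19, 0.42, 1.17]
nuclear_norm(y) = 5.71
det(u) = -0.55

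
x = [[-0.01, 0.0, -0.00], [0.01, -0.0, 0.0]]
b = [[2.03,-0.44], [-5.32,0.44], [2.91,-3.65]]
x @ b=[[-0.02,0.0], [0.02,-0.0]]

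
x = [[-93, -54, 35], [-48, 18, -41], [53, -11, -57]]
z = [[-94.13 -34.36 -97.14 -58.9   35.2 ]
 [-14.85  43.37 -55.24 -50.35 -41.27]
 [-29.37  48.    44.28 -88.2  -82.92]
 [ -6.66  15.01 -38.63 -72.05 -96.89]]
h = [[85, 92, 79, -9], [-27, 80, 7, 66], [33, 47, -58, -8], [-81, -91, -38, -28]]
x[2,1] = -11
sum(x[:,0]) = -88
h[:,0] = [85, -27, 33, -81]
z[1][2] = -55.24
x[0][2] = 35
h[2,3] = -8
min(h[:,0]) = -81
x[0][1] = -54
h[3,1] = -91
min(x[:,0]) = -93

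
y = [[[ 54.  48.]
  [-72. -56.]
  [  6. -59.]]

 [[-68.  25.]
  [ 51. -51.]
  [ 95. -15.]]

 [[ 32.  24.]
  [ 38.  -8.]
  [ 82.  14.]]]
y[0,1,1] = -56.0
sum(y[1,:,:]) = 37.0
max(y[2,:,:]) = 82.0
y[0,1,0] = -72.0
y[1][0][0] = -68.0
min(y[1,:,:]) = -68.0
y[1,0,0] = -68.0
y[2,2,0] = 82.0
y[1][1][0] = 51.0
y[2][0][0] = 32.0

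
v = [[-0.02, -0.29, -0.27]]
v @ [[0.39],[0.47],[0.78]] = [[-0.35]]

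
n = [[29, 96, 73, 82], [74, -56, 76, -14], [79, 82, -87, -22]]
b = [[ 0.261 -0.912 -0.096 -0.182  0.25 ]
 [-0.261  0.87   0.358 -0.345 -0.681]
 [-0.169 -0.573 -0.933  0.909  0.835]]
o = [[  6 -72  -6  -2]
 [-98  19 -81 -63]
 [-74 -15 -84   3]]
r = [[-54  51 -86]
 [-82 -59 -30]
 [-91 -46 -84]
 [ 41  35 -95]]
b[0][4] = 0.25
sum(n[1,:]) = 80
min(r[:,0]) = -91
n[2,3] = -22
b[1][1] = 0.87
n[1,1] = -56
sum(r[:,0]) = -186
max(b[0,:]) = 0.261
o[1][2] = -81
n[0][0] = 29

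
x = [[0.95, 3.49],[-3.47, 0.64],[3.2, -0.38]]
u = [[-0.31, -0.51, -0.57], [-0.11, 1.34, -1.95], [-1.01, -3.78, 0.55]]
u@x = [[-0.35, -1.19],[-10.99, 1.21],[13.92, -6.15]]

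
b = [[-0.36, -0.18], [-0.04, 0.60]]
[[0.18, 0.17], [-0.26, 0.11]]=b @ [[-0.27, -0.55], [-0.45, 0.15]]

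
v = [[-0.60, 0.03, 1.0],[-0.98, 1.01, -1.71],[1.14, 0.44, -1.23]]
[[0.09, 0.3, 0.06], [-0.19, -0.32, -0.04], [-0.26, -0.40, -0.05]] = v @ [[-0.10, -0.09, 0.0], [-0.22, 0.02, 0.06], [0.04, 0.25, 0.06]]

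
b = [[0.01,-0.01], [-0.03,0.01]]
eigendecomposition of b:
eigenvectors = [[0.5, 0.50], [-0.87, 0.87]]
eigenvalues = [0.03, -0.01]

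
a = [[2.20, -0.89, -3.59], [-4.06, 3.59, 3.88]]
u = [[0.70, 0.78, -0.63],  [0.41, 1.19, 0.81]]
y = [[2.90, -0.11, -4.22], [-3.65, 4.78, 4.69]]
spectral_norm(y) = 8.77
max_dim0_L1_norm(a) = 7.47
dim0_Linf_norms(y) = [3.65, 4.78, 4.69]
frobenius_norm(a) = 7.93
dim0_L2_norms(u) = [0.81, 1.42, 1.03]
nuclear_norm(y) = 11.50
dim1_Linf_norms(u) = [0.78, 1.19]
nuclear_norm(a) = 9.32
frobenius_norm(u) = 1.93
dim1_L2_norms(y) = [5.12, 7.63]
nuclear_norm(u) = 2.67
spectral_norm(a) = 7.78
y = u + a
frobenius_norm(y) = 9.19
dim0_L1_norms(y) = [6.55, 4.89, 8.91]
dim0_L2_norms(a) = [4.62, 3.7, 5.29]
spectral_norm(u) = 1.63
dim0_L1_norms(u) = [1.11, 1.97, 1.44]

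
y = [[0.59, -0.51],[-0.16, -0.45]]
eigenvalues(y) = [0.66, -0.52]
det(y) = -0.35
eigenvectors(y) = [[0.99, 0.42], [-0.14, 0.91]]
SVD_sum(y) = [[0.49, -0.59], [0.16, -0.19]] + [[0.1, 0.08], [-0.32, -0.26]]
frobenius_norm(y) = 0.91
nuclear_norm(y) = 1.24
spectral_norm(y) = 0.81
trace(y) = 0.14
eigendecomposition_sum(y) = [[0.62, -0.29], [-0.09, 0.04]] + [[-0.03, -0.22], [-0.07, -0.49]]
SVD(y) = [[-0.95,  -0.30], [-0.30,  0.95]] @ diag([0.8070476603478864, 0.4300861238484712]) @ [[-0.64,0.77], [-0.77,-0.64]]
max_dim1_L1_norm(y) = 1.1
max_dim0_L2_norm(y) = 0.68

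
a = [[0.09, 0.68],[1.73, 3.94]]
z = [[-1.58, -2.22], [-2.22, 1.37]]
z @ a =[[-3.98, -9.82], [2.17, 3.89]]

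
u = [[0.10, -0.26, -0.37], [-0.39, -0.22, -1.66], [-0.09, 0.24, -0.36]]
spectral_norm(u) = 1.79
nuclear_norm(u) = 2.30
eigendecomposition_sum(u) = [[(0.22+0j), (-0.08+0j), (0.09+0j)], [(-0.02+0j), (0.01+0j), -0.01+0.00j], [-0.04+0.00j, (0.02+0j), -0.02+0.00j]] + [[(-0.06-0.05j), (-0.09+0.09j), -0.23-0.32j], [(-0.18-0.07j), -0.11+0.30j, -0.82-0.49j], [-0.02+0.07j, (0.11+0.04j), -0.17+0.31j]] + [[-0.06+0.05j, -0.09-0.09j, (-0.23+0.32j)],  [(-0.18+0.07j), (-0.11-0.3j), (-0.82+0.49j)],  [(-0.02-0.07j), (0.11-0.04j), -0.17-0.31j]]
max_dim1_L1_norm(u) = 2.27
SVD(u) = [[0.21, -0.70, 0.69], [0.96, 0.01, -0.28], [0.19, 0.72, 0.67]] @ diag([1.7906912037114338, 0.3776658800042519, 0.12920331277141747]) @ [[-0.21, -0.12, -0.97], [-0.37, 0.93, -0.04], [0.91, 0.35, -0.24]]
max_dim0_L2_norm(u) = 1.74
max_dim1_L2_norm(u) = 1.72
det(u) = 0.09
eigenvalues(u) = [(0.21+0j), (-0.34+0.56j), (-0.34-0.56j)]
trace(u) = -0.48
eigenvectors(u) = [[-0.97+0.00j,(-0.33-0.14j),(-0.33+0.14j)], [(0.11+0j),(-0.88+0j),-0.88-0.00j], [0.20+0.00j,(0.01+0.33j),0.01-0.33j]]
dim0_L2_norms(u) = [0.41, 0.42, 1.74]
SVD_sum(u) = [[-0.08, -0.05, -0.36], [-0.36, -0.21, -1.67], [-0.07, -0.04, -0.33]] + [[0.10, -0.25, 0.01], [-0.00, 0.0, -0.0], [-0.1, 0.25, -0.01]] + [[0.08, 0.03, -0.02], [-0.03, -0.01, 0.01], [0.08, 0.03, -0.02]]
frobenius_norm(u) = 1.83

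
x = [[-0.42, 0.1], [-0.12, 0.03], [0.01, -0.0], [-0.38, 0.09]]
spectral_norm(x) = 0.60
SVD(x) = [[-0.73, -0.01], [-0.21, -0.51], [0.02, -0.84], [-0.66, 0.16]] @ diag([0.5952247408156998, 0.0027400585546812867]) @ [[0.97, -0.23],[-0.23, -0.97]]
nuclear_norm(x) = 0.60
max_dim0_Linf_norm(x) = 0.42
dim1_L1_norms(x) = [0.52, 0.15, 0.01, 0.47]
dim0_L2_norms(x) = [0.58, 0.14]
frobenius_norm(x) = 0.60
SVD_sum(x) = [[-0.42, 0.10], [-0.12, 0.03], [0.01, -0.00], [-0.38, 0.09]] + [[0.0, 0.00], [0.00, 0.0], [0.0, 0.00], [-0.00, -0.0]]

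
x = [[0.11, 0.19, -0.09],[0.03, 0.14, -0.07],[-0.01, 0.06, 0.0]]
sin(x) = [[0.11, 0.19, -0.09], [0.03, 0.14, -0.07], [-0.01, 0.06, 0.00]]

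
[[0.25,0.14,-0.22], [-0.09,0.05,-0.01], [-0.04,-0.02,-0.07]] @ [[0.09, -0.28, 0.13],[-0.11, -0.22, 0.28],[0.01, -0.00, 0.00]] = [[0.00, -0.1, 0.07], [-0.01, 0.01, 0.00], [-0.0, 0.02, -0.01]]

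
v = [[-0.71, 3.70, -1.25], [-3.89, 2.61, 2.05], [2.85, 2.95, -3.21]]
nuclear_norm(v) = 12.00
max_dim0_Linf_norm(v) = 3.89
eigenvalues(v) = [(-1.29+2.36j), (-1.29-2.36j), (1.28+0j)]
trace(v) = -1.31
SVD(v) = [[0.26,0.64,-0.72], [-0.50,0.73,0.47], [0.82,0.24,0.51]] @ diag([6.109809112257563, 5.623999847497335, 0.27066275533297707]) @ [[0.67, 0.34, -0.66],[-0.46, 0.89, -0.01],[0.58, 0.31, 0.76]]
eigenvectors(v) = [[0.53+0.31j,(0.53-0.31j),(0.53+0j)], [-0.03+0.29j,(-0.03-0.29j),0.51+0.00j], [(0.73+0j),0.73-0.00j,0.67+0.00j]]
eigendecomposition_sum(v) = [[0.27+3.20j, (1.17-0.98j), (-1.11-1.77j)], [-1.34+0.73j, 0.65+0.32j, (0.56-0.82j)], [2.22+3.14j, (0.62-1.73j), (-2.22-1.16j)]] + [[0.27-3.20j, 1.17+0.98j, (-1.11+1.77j)], [(-1.34-0.73j), 0.65-0.32j, 0.56+0.82j], [2.22-3.14j, 0.62+1.73j, (-2.22+1.16j)]] + [[(-1.26-0j), 1.35+0.00j, (0.97+0j)], [-1.22-0.00j, 1.31+0.00j, (0.94+0j)], [-1.60-0.00j, (1.72+0j), (1.23+0j)]]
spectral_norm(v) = 6.11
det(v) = 9.30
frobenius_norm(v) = 8.31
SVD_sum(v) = [[1.08,0.55,-1.05], [-2.07,-1.05,2.01], [3.39,1.72,-3.3]] + [[-1.68, 3.21, -0.05], [-1.90, 3.62, -0.06], [-0.62, 1.18, -0.02]] + [[-0.11, -0.06, -0.15], [0.07, 0.04, 0.1], [0.08, 0.04, 0.11]]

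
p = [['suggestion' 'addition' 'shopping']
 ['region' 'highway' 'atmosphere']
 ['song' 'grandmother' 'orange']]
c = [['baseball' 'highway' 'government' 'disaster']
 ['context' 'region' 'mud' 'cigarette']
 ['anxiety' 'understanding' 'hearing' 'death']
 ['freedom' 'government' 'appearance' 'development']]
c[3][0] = 'freedom'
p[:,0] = ['suggestion', 'region', 'song']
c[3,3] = 'development'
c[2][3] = 'death'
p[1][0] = 'region'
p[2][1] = 'grandmother'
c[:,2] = ['government', 'mud', 'hearing', 'appearance']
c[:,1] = ['highway', 'region', 'understanding', 'government']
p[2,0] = 'song'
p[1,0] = 'region'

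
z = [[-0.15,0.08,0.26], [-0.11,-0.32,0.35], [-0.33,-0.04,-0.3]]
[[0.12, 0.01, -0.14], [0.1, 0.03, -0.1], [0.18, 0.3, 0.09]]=z @ [[-0.64, -0.63, 0.13],[0.01, -0.18, -0.2],[0.1, -0.28, -0.42]]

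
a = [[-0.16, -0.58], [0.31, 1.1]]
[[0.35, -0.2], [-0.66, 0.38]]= a @ [[0.52, 0.05], [-0.75, 0.33]]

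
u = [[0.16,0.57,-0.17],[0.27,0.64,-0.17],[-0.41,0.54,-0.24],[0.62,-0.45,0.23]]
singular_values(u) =[1.22, 0.75, 0.01]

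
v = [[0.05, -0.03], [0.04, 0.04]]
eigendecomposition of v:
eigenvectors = [[0.09+0.65j, (0.09-0.65j)], [0.76+0.00j, (0.76-0j)]]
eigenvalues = [(0.04+0.03j), (0.04-0.03j)]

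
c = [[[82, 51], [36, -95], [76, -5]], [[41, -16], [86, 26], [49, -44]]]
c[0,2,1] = -5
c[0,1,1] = -95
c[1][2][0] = 49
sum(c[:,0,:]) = 158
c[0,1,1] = -95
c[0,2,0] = 76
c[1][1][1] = 26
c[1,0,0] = 41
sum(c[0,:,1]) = -49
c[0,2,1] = -5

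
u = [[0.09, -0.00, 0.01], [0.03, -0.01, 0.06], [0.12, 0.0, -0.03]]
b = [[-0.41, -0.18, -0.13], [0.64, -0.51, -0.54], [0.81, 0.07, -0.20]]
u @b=[[-0.03, -0.02, -0.01], [0.03, 0.0, -0.01], [-0.07, -0.02, -0.01]]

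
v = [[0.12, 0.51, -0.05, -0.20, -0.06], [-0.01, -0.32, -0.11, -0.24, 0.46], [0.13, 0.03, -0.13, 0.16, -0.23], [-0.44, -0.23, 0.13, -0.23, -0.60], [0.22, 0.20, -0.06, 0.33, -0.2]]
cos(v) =[[0.96,0.03,0.04,0.06,-0.19], [-0.09,0.88,0.00,-0.13,0.04], [0.06,0.02,0.98,0.08,0.0], [0.03,0.10,-0.02,0.99,-0.07], [0.09,0.04,-0.01,0.12,1.03]]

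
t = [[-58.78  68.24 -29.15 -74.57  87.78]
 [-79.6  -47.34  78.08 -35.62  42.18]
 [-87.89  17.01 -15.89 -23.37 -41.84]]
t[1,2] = 78.08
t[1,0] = -79.6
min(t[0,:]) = -74.57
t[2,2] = -15.89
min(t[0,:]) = -74.57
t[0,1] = 68.24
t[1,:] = [-79.6, -47.34, 78.08, -35.62, 42.18]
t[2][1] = 17.01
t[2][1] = 17.01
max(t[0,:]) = 87.78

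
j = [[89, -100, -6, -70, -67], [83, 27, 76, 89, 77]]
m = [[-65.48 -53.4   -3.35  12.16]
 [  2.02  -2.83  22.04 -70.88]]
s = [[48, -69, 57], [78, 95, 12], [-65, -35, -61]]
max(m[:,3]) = 12.16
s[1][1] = 95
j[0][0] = 89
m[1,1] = -2.83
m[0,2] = -3.35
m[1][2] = 22.04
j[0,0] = 89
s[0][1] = -69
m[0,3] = 12.16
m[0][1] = -53.4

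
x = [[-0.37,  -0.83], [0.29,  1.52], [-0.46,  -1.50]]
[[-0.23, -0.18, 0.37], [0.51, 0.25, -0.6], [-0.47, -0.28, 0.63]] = x @ [[-0.22, 0.19, -0.22], [0.38, 0.13, -0.35]]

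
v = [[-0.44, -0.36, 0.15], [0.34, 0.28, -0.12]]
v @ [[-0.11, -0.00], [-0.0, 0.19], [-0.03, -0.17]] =[[0.04, -0.09], [-0.03, 0.07]]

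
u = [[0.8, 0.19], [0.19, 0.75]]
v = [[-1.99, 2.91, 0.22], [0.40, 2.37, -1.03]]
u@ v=[[-1.52, 2.78, -0.02], [-0.08, 2.33, -0.73]]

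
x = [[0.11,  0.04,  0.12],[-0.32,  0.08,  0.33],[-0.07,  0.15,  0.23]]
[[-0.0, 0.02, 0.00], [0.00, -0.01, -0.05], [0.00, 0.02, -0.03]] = x@[[-0.03,0.08,0.10], [0.08,0.10,-0.06], [-0.04,0.03,-0.05]]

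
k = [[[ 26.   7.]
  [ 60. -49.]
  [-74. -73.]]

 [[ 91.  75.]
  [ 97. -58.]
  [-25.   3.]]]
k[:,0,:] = [[26.0, 7.0], [91.0, 75.0]]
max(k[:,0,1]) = 75.0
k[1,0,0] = 91.0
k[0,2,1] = -73.0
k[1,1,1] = -58.0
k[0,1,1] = -49.0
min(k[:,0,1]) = 7.0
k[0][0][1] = 7.0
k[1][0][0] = 91.0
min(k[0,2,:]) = -74.0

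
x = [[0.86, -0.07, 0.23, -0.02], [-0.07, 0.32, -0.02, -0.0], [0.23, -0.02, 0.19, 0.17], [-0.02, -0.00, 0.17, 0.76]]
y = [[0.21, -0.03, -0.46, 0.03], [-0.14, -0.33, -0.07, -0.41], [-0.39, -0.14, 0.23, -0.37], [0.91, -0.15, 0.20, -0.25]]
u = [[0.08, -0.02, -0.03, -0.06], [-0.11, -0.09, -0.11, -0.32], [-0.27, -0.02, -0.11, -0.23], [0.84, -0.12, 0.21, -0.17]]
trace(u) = -0.29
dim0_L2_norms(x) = [0.89, 0.33, 0.34, 0.78]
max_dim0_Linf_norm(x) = 0.86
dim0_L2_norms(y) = [1.02, 0.39, 0.56, 0.61]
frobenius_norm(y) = 1.37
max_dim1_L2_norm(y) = 0.98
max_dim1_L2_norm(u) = 0.89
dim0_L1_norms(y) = [1.65, 0.65, 0.96, 1.06]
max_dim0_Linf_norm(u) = 0.84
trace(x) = 2.13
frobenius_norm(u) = 1.04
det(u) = -0.00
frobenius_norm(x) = 1.28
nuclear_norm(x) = 2.13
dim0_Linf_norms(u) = [0.84, 0.12, 0.21, 0.32]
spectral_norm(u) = 0.93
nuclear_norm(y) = 2.35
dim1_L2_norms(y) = [0.51, 0.55, 0.6, 0.98]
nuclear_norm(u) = 1.45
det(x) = 0.02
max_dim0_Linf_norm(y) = 0.91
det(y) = -0.03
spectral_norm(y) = 1.02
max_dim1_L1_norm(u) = 1.34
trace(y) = -0.14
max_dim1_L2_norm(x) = 0.89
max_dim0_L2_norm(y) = 1.02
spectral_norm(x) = 0.95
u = y @ x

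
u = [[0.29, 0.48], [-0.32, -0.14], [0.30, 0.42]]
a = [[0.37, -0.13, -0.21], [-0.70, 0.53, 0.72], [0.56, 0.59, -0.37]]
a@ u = [[0.09, 0.11], [-0.16, -0.11], [-0.14, 0.03]]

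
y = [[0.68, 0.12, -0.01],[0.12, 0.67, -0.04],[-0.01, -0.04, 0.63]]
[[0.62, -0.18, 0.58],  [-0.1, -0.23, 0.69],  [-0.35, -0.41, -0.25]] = y@[[0.97, -0.21, 0.69],[-0.35, -0.34, 0.88],[-0.56, -0.68, -0.33]]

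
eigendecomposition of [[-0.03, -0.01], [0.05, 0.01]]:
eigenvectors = [[0.37-0.18j, (0.37+0.18j)], [(-0.91+0j), (-0.91-0j)]]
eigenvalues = [(-0.01+0.01j), (-0.01-0.01j)]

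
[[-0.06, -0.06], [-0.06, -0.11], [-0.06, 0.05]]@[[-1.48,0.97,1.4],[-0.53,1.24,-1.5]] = [[0.12, -0.13, 0.01], [0.15, -0.19, 0.08], [0.06, 0.0, -0.16]]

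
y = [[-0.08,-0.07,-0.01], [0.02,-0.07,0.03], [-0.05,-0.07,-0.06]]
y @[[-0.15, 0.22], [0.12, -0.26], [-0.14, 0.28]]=[[0.0,-0.00], [-0.02,0.03], [0.01,-0.01]]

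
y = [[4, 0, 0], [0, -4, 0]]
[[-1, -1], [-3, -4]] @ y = [[-4, 4, 0], [-12, 16, 0]]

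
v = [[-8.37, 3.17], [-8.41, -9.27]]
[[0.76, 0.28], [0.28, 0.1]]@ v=[[-8.72, -0.19], [-3.18, -0.04]]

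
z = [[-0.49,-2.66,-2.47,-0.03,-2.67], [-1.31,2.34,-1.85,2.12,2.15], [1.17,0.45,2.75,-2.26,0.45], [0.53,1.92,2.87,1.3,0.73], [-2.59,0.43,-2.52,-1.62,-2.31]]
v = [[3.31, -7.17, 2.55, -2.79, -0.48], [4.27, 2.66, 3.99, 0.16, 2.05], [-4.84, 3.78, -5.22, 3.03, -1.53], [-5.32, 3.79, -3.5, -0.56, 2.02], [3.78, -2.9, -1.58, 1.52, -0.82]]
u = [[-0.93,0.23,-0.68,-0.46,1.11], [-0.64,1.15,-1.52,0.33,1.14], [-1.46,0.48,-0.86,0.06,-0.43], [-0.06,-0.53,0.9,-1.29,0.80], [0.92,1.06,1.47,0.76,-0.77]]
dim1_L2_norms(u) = [1.68, 2.33, 1.81, 1.84, 2.3]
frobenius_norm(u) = 4.50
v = z @ u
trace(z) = 3.59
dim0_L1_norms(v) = [21.52, 20.3, 16.84, 8.06, 6.9]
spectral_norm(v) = 14.23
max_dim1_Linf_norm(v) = 7.17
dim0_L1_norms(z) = [6.09, 7.8, 12.46, 7.33, 8.31]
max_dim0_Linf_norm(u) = 1.52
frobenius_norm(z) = 9.51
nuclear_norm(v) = 28.89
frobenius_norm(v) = 16.92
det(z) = -22.85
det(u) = 2.05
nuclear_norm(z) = 17.35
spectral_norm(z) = 7.08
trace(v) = -0.63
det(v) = -42.55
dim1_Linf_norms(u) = [1.11, 1.52, 1.46, 1.29, 1.47]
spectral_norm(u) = 3.37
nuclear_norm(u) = 8.47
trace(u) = -2.70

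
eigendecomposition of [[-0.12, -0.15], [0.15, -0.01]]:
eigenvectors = [[-0.71+0.00j, (-0.71-0j)], [(0.26+0.66j), (0.26-0.66j)]]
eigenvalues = [(-0.06+0.14j), (-0.06-0.14j)]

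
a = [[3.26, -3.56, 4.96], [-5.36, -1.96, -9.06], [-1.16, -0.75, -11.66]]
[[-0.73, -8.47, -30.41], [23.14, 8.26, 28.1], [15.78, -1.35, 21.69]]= a @[[-1.61, -2.30, -3.45],[-2.69, 0.69, 3.0],[-1.02, 0.30, -1.71]]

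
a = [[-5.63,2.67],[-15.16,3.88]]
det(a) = 18.63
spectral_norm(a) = 16.81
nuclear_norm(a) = 17.92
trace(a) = -1.75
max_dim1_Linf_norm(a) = 15.16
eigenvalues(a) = [(-0.87+4.23j), (-0.87-4.23j)]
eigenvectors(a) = [[(-0.29+0.26j), -0.29-0.26j], [(-0.92+0j), -0.92-0.00j]]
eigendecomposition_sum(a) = [[-2.82+1.62j, (1.34+0.28j)], [(-7.58-1.57j), 1.94+2.61j]] + [[-2.82-1.62j,(1.34-0.28j)], [(-7.58+1.57j),1.94-2.61j]]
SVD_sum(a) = [[-5.91,1.68], [-15.05,4.27]] + [[0.28, 0.99], [-0.11, -0.39]]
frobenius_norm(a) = 16.84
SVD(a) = [[-0.37,-0.93], [-0.93,0.37]] @ diag([16.807044316922866, 1.1086303842989689]) @ [[0.96, -0.27], [-0.27, -0.96]]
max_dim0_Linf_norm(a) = 15.16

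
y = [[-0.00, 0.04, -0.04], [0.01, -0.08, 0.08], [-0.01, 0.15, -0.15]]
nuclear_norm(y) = 0.25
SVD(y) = [[-0.23,-0.59,-0.78], [0.46,-0.77,0.44], [-0.86,-0.26,0.44]] @ diag([0.2473328080797884, 0.0051460710611638235, 4.056333076401131e-20]) @ [[0.05, -0.71, 0.71], [-1.00, -0.04, 0.04], [-0.0, -0.71, -0.71]]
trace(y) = -0.23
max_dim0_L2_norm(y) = 0.17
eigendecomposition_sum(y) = [[-0.0, 0.04, -0.04], [0.01, -0.08, 0.08], [-0.01, 0.15, -0.15]] + [[0.00, 0.0, -0.00],[0.0, 0.00, -0.0],[0.00, 0.00, -0.00]] + [[-0.00, 0.00, 0.00], [-0.0, 0.00, 0.0], [-0.0, 0.0, 0.0]]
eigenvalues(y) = [-0.23, 0.0, 0.0]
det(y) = 0.00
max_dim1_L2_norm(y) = 0.21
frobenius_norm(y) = 0.25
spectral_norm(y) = 0.25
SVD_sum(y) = [[-0.00, 0.04, -0.04], [0.01, -0.08, 0.08], [-0.01, 0.15, -0.15]] + [[0.0, 0.00, -0.00], [0.00, 0.00, -0.00], [0.00, 0.0, -0.0]] + [[0.0, 0.0, 0.0], [0.00, -0.0, -0.00], [0.00, -0.0, -0.00]]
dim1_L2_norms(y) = [0.06, 0.11, 0.21]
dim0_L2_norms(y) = [0.01, 0.17, 0.17]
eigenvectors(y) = [[0.23, -0.63, 0.00], [-0.46, -0.58, 0.71], [0.86, -0.52, 0.71]]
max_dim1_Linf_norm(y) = 0.15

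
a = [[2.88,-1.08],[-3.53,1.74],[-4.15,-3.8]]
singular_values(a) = [6.32, 4.08]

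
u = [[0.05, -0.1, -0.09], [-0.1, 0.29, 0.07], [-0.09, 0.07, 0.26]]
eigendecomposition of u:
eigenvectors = [[-0.93, -0.36, -0.03], [-0.26, 0.72, -0.65], [-0.25, 0.60, 0.76]]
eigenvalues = [-0.0, 0.4, 0.2]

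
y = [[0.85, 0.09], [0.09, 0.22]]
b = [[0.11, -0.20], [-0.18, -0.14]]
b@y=[[0.08, -0.03], [-0.17, -0.05]]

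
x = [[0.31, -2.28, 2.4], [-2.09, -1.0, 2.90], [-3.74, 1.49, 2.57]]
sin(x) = [[1.95, -2.73, 1.48], [0.94, -2.36, 1.99], [0.97, -1.68, 1.93]]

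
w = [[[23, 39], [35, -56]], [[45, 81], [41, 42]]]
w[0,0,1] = 39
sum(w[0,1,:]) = -21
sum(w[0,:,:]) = 41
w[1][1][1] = 42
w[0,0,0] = 23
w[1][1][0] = 41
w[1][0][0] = 45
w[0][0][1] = 39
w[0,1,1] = -56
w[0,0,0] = 23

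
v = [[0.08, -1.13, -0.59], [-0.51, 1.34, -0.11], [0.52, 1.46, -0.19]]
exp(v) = [[1.56, -3.29, -0.51],[-1.21, 4.56, 0.02],[-0.07, 2.53, 0.68]]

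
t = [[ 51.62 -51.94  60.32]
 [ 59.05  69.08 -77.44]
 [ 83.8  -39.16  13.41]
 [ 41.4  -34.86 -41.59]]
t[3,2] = -41.59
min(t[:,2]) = -77.44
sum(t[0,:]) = 60.0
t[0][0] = 51.62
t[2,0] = 83.8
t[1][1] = 69.08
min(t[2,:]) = -39.16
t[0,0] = 51.62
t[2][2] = 13.41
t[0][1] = -51.94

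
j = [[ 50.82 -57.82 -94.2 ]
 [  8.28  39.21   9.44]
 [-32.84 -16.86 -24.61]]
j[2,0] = -32.84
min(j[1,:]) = 8.28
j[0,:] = [50.82, -57.82, -94.2]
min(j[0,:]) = -94.2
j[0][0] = 50.82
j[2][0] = -32.84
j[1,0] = 8.28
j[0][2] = -94.2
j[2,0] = -32.84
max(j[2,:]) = -16.86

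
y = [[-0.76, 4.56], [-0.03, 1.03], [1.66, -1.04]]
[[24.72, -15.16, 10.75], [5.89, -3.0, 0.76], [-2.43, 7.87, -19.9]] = y@[[2.16, 2.97, -11.74], [5.78, -2.83, 0.4]]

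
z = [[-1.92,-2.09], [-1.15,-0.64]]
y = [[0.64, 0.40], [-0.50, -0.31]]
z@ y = [[-0.18, -0.12], [-0.42, -0.26]]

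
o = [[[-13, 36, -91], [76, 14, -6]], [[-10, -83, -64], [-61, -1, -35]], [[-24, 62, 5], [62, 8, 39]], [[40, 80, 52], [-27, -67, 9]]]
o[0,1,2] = -6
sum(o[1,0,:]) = -157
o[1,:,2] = [-64, -35]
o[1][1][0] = -61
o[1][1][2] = -35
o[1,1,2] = -35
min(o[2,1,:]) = 8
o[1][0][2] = -64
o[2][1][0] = 62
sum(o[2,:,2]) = 44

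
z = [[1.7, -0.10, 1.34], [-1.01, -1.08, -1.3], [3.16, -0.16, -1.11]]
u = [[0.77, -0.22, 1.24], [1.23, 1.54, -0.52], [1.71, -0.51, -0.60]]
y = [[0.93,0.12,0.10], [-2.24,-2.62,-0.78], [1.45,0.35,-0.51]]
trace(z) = -0.49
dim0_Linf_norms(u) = [1.71, 1.54, 1.24]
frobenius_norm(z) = 4.45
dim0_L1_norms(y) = [4.62, 3.09, 1.39]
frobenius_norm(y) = 3.98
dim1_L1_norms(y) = [1.15, 5.64, 2.31]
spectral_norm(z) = 3.73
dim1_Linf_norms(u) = [1.24, 1.54, 1.71]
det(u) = -4.93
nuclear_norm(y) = 5.32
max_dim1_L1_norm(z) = 4.43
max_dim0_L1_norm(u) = 3.71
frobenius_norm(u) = 3.14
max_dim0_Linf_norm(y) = 2.62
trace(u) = 1.71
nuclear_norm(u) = 5.27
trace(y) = -2.20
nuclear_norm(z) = 6.84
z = y + u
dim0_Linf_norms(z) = [3.16, 1.08, 1.34]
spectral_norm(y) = 3.78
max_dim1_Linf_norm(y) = 2.62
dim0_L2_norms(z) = [3.73, 1.1, 2.17]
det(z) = 7.00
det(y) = 1.53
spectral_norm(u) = 2.36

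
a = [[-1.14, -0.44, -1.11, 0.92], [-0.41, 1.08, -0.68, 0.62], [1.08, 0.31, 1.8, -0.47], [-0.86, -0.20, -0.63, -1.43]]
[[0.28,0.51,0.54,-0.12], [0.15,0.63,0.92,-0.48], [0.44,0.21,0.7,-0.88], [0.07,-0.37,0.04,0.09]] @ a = [[0.16,0.62,0.39,0.49], [0.98,1.00,1.36,0.78], [0.93,0.43,1.18,1.46], [0.04,-0.44,0.19,-0.31]]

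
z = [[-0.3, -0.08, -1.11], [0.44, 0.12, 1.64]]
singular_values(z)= [2.06, 0.0]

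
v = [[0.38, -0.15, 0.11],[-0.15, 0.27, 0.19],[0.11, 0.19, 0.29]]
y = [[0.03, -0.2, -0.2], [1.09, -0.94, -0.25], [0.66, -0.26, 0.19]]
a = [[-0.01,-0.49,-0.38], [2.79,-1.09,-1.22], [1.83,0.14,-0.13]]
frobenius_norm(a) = 3.77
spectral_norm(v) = 0.49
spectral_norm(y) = 1.61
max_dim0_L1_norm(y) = 1.78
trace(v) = 0.94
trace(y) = -0.72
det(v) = -0.00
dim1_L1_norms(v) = [0.64, 0.61, 0.59]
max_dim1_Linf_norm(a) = 2.79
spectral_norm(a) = 3.63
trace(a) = -1.23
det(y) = -0.00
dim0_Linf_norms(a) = [2.79, 1.09, 1.22]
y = a @ v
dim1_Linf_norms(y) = [0.2, 1.09, 0.66]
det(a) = 0.01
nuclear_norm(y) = 2.03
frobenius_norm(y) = 1.66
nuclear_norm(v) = 0.94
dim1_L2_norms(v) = [0.42, 0.36, 0.36]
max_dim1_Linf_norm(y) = 1.09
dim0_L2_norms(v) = [0.42, 0.36, 0.36]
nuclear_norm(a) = 4.65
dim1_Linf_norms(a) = [0.49, 2.79, 1.83]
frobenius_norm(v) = 0.67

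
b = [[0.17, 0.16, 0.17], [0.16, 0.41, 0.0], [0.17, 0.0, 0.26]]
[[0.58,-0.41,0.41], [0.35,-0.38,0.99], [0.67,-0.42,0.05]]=b @ [[-0.07, -2.37, 0.77], [0.89, 0.01, 2.12], [2.63, -0.05, -0.33]]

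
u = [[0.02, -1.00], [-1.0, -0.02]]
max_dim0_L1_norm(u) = 1.02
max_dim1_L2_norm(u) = 1.0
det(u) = -1.00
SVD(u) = [[1.0, -0.02],  [0.02, 1.0]] @ diag([1.0001999800039991, 1.000199980003999]) @ [[-0.0, -1.0], [-1.00, -0.00]]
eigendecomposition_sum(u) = [[0.51, -0.5], [-0.50, 0.49]] + [[-0.49, -0.50], [-0.5, -0.51]]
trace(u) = 0.00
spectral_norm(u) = 1.00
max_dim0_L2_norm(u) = 1.0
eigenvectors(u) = [[0.71,  0.7], [-0.70,  0.71]]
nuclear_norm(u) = 2.00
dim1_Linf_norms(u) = [1.0, 1.0]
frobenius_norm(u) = 1.41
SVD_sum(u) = [[0.00, -1.00], [0.00, -0.02]] + [[0.02, 0.00], [-1.00, 0.0]]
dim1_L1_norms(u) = [1.02, 1.02]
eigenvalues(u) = [1.0, -1.0]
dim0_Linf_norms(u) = [1.0, 1.0]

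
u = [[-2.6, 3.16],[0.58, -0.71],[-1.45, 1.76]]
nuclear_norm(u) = 4.78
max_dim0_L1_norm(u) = 5.63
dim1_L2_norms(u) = [4.09, 0.92, 2.28]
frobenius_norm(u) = 4.77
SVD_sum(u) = [[-2.60, 3.16], [0.58, -0.71], [-1.45, 1.76]] + [[0.00, 0.00], [-0.00, -0.0], [-0.0, -0.00]]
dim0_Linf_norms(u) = [2.6, 3.16]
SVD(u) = [[-0.86, 0.02], [0.19, -0.91], [-0.48, -0.4]] @ diag([4.773487975433534, 0.003542370881056763]) @ [[0.64, -0.77], [0.77, 0.64]]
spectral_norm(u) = 4.77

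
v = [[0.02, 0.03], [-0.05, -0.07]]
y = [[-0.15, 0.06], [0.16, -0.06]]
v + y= [[-0.13, 0.09], [0.11, -0.13]]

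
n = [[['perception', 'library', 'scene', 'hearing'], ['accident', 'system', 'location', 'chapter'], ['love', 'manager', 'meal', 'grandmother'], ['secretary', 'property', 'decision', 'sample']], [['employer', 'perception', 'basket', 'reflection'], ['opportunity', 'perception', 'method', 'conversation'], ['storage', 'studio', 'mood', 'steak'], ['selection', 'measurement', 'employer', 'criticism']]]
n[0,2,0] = 'love'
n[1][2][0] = 'storage'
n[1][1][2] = 'method'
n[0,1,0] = 'accident'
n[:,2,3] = ['grandmother', 'steak']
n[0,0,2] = 'scene'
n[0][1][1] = 'system'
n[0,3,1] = 'property'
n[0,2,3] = 'grandmother'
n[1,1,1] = 'perception'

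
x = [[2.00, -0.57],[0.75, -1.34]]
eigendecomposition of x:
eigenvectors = [[0.97, 0.18], [0.23, 0.98]]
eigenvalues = [1.87, -1.21]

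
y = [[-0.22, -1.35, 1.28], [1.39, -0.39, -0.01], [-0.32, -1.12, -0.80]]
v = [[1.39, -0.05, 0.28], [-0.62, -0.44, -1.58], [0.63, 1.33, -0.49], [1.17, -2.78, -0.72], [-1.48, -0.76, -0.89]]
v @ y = [[-0.46,-2.17,1.56], [0.03,2.78,0.47], [1.87,-0.82,1.19], [-3.89,0.31,2.1], [-0.45,3.29,-1.17]]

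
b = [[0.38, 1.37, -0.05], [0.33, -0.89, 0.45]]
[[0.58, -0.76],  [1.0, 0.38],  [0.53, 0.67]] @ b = [[-0.03, 1.47, -0.37], [0.51, 1.03, 0.12], [0.42, 0.13, 0.28]]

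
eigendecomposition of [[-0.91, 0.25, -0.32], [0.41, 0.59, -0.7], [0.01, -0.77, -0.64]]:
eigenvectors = [[(0.19+0j),(0.7+0j),(0.7-0j)],[0.89+0.00j,(-0.12-0.3j),(-0.12+0.3j)],[(-0.42+0j),0.06-0.64j,0.06+0.64j]]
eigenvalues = [(1+0j), (-0.98+0.19j), (-0.98-0.19j)]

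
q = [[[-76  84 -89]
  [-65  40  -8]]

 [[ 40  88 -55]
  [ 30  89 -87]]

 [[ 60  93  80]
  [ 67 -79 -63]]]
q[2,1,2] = -63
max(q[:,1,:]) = 89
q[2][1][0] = 67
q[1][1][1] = 89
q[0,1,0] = -65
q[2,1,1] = -79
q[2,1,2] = -63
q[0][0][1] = 84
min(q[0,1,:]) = -65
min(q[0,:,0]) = -76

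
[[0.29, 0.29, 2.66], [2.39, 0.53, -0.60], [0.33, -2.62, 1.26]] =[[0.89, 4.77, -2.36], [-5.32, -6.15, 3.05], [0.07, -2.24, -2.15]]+[[-0.6, -4.48, 5.02], [7.71, 6.68, -3.65], [0.26, -0.38, 3.41]]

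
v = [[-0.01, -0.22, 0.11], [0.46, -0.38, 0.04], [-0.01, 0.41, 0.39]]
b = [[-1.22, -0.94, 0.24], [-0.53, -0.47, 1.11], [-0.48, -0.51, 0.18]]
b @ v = [[-0.42, 0.72, -0.08], [-0.22, 0.75, 0.36], [-0.23, 0.37, -0.0]]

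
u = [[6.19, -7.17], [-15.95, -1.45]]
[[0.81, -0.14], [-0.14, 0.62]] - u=[[-5.38, 7.03], [15.81, 2.07]]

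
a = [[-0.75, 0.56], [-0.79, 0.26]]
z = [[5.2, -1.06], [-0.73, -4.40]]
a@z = [[-4.31, -1.67], [-4.3, -0.31]]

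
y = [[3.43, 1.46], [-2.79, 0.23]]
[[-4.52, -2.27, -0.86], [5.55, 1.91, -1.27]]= y @[[-1.88, -0.68, 0.34], [1.32, 0.04, -1.39]]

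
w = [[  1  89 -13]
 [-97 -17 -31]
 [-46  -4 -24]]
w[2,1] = -4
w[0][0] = 1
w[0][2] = -13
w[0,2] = -13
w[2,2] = -24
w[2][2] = -24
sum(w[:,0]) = -142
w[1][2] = -31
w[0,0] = 1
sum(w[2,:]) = -74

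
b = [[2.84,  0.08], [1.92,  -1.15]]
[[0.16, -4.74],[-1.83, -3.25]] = b @ [[0.01, -1.67],[1.61, 0.04]]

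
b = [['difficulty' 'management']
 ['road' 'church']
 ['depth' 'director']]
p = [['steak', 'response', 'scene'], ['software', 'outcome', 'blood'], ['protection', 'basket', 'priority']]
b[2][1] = 'director'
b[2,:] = ['depth', 'director']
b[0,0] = 'difficulty'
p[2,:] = ['protection', 'basket', 'priority']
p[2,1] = 'basket'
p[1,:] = ['software', 'outcome', 'blood']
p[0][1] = 'response'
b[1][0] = 'road'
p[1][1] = 'outcome'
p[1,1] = 'outcome'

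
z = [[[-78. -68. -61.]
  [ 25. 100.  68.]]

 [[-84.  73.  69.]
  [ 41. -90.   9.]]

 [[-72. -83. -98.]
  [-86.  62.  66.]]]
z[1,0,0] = -84.0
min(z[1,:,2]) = 9.0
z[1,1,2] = 9.0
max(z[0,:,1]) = 100.0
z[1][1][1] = -90.0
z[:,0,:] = [[-78.0, -68.0, -61.0], [-84.0, 73.0, 69.0], [-72.0, -83.0, -98.0]]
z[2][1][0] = -86.0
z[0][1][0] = 25.0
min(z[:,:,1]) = -90.0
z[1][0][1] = 73.0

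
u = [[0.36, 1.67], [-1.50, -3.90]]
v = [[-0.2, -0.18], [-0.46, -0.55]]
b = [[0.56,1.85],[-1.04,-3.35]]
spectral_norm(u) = 4.51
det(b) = 0.05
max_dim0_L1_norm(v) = 0.73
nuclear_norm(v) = 0.80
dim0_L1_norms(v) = [0.66, 0.73]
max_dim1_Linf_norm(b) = 3.35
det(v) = 0.03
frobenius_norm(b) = 4.01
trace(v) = -0.75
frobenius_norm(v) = 0.77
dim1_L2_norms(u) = [1.71, 4.18]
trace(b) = -2.79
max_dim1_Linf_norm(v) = 0.55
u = v + b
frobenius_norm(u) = 4.51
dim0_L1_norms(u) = [1.86, 5.57]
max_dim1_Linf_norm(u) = 3.9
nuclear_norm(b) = 4.02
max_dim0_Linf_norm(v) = 0.55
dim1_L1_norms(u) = [2.03, 5.4]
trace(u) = -3.54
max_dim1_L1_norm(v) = 1.01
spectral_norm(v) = 0.77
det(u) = 1.10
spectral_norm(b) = 4.01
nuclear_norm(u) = 4.75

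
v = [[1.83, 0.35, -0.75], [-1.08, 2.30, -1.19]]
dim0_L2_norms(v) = [2.12, 2.33, 1.41]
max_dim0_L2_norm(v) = 2.33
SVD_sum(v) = [[0.09, -0.16, 0.08],[-1.21, 2.26, -1.13]] + [[1.74, 0.51, -0.83], [0.13, 0.04, -0.06]]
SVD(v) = [[-0.07, 1.00],[1.0, 0.07]] @ diag([2.809387494529207, 2.003432530828753]) @ [[-0.43, 0.81, -0.4], [0.87, 0.26, -0.42]]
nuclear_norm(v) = 4.81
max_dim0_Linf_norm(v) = 2.3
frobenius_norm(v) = 3.45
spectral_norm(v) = 2.81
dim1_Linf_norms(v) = [1.83, 2.3]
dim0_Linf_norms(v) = [1.83, 2.3, 1.19]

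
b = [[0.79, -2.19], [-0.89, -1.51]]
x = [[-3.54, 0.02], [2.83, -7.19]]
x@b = [[-2.81, 7.72], [8.63, 4.66]]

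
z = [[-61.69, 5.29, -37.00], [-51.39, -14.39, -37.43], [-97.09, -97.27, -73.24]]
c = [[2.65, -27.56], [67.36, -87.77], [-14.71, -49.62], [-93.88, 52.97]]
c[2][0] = -14.71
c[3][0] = -93.88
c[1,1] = -87.77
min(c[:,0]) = -93.88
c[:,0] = [2.65, 67.36, -14.71, -93.88]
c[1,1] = -87.77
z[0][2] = -37.0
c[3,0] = -93.88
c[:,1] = [-27.56, -87.77, -49.62, 52.97]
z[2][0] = -97.09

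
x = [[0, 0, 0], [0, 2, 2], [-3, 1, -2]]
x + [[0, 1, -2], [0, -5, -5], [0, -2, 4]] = [[0, 1, -2], [0, -3, -3], [-3, -1, 2]]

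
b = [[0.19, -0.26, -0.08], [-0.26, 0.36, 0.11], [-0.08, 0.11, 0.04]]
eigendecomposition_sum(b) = [[0.19, -0.26, -0.08], [-0.26, 0.36, 0.11], [-0.08, 0.11, 0.03]] + [[0.00, 0.00, 0.00], [0.00, 0.0, 0.00], [0.0, 0.00, 0.0]] + [[0.0,-0.00,0.00], [-0.00,0.00,-0.0], [0.00,-0.00,0.01]]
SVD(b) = [[-0.57, -0.11, -0.81], [0.79, 0.22, -0.58], [0.24, -0.97, -0.04]] @ diag([0.5826344584886706, 0.005914606405525938, 0.001450935105803459]) @ [[-0.57, 0.79, 0.24], [-0.11, 0.22, -0.97], [-0.81, -0.58, -0.04]]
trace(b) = 0.59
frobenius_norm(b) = 0.58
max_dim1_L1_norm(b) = 0.73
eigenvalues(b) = [0.58, 0.0, 0.01]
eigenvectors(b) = [[0.57,-0.81,0.11], [-0.79,-0.58,-0.22], [-0.24,-0.04,0.97]]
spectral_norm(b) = 0.58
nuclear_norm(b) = 0.59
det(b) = 0.00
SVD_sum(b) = [[0.19, -0.26, -0.08], [-0.26, 0.36, 0.11], [-0.08, 0.11, 0.03]] + [[0.00, -0.00, 0.0], [-0.00, 0.00, -0.0], [0.00, -0.0, 0.01]] + [[0.0, 0.0, 0.00],[0.00, 0.00, 0.0],[0.0, 0.0, 0.00]]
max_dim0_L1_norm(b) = 0.73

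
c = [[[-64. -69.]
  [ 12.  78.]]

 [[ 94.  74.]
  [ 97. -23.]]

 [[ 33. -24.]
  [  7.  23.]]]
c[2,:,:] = [[33.0, -24.0], [7.0, 23.0]]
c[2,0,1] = -24.0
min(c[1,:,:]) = -23.0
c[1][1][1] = -23.0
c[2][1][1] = 23.0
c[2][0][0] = 33.0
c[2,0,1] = -24.0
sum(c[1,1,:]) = 74.0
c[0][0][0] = -64.0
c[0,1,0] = 12.0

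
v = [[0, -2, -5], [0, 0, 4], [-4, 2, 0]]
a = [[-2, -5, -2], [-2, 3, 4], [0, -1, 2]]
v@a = [[4, -1, -18], [0, -4, 8], [4, 26, 16]]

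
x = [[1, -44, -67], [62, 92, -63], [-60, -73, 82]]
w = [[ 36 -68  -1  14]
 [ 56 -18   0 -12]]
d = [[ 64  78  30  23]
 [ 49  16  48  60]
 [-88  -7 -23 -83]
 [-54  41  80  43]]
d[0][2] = 30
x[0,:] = [1, -44, -67]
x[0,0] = 1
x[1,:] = [62, 92, -63]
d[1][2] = 48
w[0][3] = 14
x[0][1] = -44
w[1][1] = -18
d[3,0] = -54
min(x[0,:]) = -67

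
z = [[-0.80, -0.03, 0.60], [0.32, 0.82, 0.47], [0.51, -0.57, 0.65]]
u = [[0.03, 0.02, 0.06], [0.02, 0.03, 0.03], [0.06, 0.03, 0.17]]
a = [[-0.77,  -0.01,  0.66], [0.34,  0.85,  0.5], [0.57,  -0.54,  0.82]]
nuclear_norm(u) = 0.23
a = u + z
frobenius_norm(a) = 1.85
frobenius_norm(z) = 1.73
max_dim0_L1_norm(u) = 0.26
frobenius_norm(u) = 0.20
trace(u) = 0.23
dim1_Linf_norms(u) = [0.06, 0.03, 0.17]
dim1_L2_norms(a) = [1.01, 1.04, 1.14]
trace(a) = 0.90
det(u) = 0.00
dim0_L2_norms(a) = [1.02, 1.01, 1.17]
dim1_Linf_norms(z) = [0.8, 0.82, 0.65]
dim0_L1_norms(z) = [1.63, 1.42, 1.72]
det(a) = -1.19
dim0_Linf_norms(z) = [0.8, 0.82, 0.65]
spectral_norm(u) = 0.20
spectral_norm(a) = 1.19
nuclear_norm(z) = 3.00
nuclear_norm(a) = 3.19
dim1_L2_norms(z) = [1.0, 1.0, 1.0]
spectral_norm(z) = 1.00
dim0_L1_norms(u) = [0.11, 0.08, 0.26]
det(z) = -1.00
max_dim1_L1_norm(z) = 1.73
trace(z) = 0.67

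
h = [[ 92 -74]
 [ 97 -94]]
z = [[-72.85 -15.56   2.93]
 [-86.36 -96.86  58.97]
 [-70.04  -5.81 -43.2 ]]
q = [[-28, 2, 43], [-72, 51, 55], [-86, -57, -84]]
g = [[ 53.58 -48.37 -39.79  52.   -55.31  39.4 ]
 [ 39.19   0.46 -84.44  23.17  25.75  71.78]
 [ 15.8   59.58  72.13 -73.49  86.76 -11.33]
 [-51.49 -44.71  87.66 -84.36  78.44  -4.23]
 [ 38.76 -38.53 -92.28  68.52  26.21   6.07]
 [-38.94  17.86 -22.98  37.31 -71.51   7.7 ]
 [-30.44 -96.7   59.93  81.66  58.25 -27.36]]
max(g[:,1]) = 59.58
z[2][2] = -43.2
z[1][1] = -96.86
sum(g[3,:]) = -18.69000000000001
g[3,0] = -51.49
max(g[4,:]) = 68.52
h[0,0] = 92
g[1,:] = [39.19, 0.46, -84.44, 23.17, 25.75, 71.78]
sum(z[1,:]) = -124.25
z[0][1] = -15.56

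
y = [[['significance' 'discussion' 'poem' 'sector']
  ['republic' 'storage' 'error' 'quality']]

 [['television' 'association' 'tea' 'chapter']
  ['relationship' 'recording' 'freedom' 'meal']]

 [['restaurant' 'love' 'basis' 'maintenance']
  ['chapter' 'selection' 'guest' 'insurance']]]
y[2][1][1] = 'selection'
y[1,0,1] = 'association'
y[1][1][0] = 'relationship'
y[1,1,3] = 'meal'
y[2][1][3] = 'insurance'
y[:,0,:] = [['significance', 'discussion', 'poem', 'sector'], ['television', 'association', 'tea', 'chapter'], ['restaurant', 'love', 'basis', 'maintenance']]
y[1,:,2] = ['tea', 'freedom']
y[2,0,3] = 'maintenance'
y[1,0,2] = 'tea'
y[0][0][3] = 'sector'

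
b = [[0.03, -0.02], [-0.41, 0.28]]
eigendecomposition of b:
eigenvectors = [[-0.56, 0.07], [-0.83, -1.00]]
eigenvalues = [0.0, 0.31]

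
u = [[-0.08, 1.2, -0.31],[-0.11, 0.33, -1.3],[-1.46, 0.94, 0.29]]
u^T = [[-0.08, -0.11, -1.46], [1.20, 0.33, 0.94], [-0.31, -1.3, 0.29]]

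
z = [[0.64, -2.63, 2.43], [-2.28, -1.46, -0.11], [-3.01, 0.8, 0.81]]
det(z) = -21.54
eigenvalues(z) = [(1.4+2.39j), (1.4-2.39j), (-2.81+0j)]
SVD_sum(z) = [[1.43, -0.36, 0.13], [-1.79, 0.45, -0.17], [-2.92, 0.74, -0.27]] + [[-0.82, -2.51, 1.99], [-0.40, -1.22, 0.97], [-0.16, -0.48, 0.38]] + [[0.03, 0.23, 0.31],  [-0.09, -0.69, -0.91],  [0.07, 0.54, 0.71]]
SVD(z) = [[-0.38, -0.89, 0.26], [0.48, -0.43, -0.76], [0.79, -0.17, 0.59]] @ diag([3.8471602593253307, 3.72408495723011, 1.503412508395569]) @ [[-0.97, 0.24, -0.09],[0.25, 0.76, -0.6],[0.08, 0.6, 0.79]]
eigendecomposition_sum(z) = [[0.62+0.90j, (-0.63-0.42j), 1.04-0.40j], [(-0.63-0.22j), 0.46-0.02j, (-0.36+0.57j)], [(-1.37+0.65j), (0.71-0.77j), 0.32+1.51j]] + [[(0.62-0.9j), (-0.63+0.42j), (1.04+0.4j)],[-0.63+0.22j, 0.46+0.02j, -0.36-0.57j],[-1.37-0.65j, 0.71+0.77j, (0.32-1.51j)]] + [[-0.60-0.00j, -1.37-0.00j, 0.36+0.00j],[-1.03-0.00j, (-2.37-0j), (0.62+0j)],[-0.27-0.00j, -0.62-0.00j, 0.16+0.00j]]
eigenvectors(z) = [[-0.09-0.54j, (-0.09+0.54j), (-0.49+0j)], [0.24+0.24j, 0.24-0.24j, (-0.84+0j)], [(0.76+0j), (0.76-0j), -0.22+0.00j]]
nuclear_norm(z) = 9.07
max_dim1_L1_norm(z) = 5.7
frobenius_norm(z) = 5.56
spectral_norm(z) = 3.85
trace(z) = -0.01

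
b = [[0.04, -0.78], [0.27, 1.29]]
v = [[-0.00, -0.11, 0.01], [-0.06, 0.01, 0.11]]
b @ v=[[0.05, -0.01, -0.09],  [-0.08, -0.02, 0.14]]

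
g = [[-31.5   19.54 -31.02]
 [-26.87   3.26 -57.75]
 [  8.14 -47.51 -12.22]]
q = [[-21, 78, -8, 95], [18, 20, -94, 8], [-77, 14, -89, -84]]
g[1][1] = 3.26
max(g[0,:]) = 19.54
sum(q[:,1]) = 112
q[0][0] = -21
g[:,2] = [-31.02, -57.75, -12.22]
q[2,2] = -89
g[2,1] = -47.51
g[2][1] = -47.51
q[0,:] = [-21, 78, -8, 95]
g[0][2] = -31.02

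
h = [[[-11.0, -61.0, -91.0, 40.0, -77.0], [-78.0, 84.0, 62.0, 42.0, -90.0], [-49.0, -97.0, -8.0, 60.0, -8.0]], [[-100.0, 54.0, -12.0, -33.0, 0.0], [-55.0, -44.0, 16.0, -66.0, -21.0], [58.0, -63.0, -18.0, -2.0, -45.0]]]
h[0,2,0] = -49.0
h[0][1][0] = -78.0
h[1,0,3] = -33.0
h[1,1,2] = 16.0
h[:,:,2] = [[-91.0, 62.0, -8.0], [-12.0, 16.0, -18.0]]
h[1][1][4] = -21.0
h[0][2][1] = -97.0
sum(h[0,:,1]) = -74.0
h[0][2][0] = -49.0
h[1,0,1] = 54.0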